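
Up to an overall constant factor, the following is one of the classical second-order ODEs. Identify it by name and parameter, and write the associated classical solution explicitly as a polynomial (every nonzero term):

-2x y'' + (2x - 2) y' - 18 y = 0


All three coefficients share the factor -2; dividing through by -2 gives  x y'' + (1 - x) y' + 9 y = 0.
This matches the Laguerre equation x y'' + (1 - x) y' + n y = 0 with n = 9; the polynomial solution is L_9(x).
With y = sum_k a_k x^k, matching x^k gives (k+1)k a_{k+1} + (k+1) a_{k+1} - k a_k + n a_k = 0, i.e. (k+1)^2 a_{k+1} = (k - n) a_k = (k - 9) a_k. The right side vanishes at k = 9, so the series terminates at degree 9.
Standard normalization L_n(0) = 1 gives a_0 = 1. Work upward with a_{k+1} = (k - 9) a_k / (k+1)^2:
  a_1 = (0 - 9)(1) / 1^2 = -9/1 = -9
  a_2 = (1 - 9)(-9) / 2^2 = 72/4 = 18
  a_3 = (2 - 9)(18) / 3^2 = -126/9 = -14
  a_4 = (3 - 9)(-14) / 4^2 = 84/16 = 21/4
  a_5 = (4 - 9)(21/4) / 5^2 = (-105/4)/25 = -21/20
  a_6 = (5 - 9)(-21/20) / 6^2 = (21/5)/36 = 7/60
  a_7 = (6 - 9)(7/60) / 7^2 = (-7/20)/49 = -1/140
  a_8 = (7 - 9)(-1/140) / 8^2 = (1/70)/64 = 1/4480
  a_9 = (8 - 9)(1/4480) / 9^2 = (-1/4480)/81 = -1/362880
Hence L_9(x) = -x^9/362880 + x^8/4480 - x^7/140 + 7 x^6/60 - 21 x^5/20 + 21 x^4/4 - 14 x^3 + 18 x^2 - 9 x + 1.

L_9(x); series = -x^9/362880 + x^8/4480 - x^7/140 + 7 x^6/60 - 21 x^5/20 + 21 x^4/4 - 14 x^3 + 18 x^2 - 9 x + 1


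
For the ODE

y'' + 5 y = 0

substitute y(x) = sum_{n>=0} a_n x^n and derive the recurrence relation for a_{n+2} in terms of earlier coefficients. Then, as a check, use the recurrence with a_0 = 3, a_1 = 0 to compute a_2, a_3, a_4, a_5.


Substitute y = sum_n a_n x^n into y'' + (const) y = 0.
y''(x) = sum_{n>=0} (n+2)(n+1) a_{n+2} x^n.
The ODE becomes sum_n [(n+2)(n+1) a_{n+2} + 5 a_n] x^n = 0.
Setting each coefficient to zero gives the recurrence:
  (n+2)(n+1) a_{n+2} + 5 a_n = 0,
  a_{n+2} = -5 / ((n+1)(n+2)) a_n.

Check with a_0 = 3, a_1 = 0 (apply the recurrence for n = 0, 1, 2, 3): a_0 = 3, a_1 = 0, a_2 = -15/2, a_3 = 0, a_4 = 25/8, a_5 = 0.

a_{n+2} = -5/((n+1)(n+2)) * a_n; check: a_0 = 3, a_1 = 0, a_2 = -15/2, a_3 = 0, a_4 = 25/8, a_5 = 0


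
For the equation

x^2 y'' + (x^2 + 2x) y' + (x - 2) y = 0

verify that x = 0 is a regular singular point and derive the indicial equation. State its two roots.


Divide by x^2 to reach normal form y'' + P_1(x) y' + P_2(x) y = 0 with P_1(x) = 1 + 2/x and P_2(x) = 1/x - 2/x^2.
x = 0 is a singular point because the y'-coefficient 1 + 2/x has a pole at x = 0 and the y-coefficient 1/x - 2/x^2 has a pole at x = 0.
It is a regular singular point because x P_1(x) = p(x) = x + 2 and x^2 P_2(x) = q(x) = x - 2 are polynomials, hence analytic at x = 0.
p(0) = 2,  q(0) = -2.
Indicial equation: r(r-1) + p(0) r + q(0) = 0, i.e. r^2 + (p(0) - 1) r + q(0) = 0, i.e. r^2 + 1 r - 2 = 0.
Discriminant: (1)^2 - 4(-2) = 9, so r = (-1 ± 3)/2.
Solving: r_1 = 1, r_2 = -2.

indicial: r^2 + 1 r - 2 = 0; roots r_1 = 1, r_2 = -2


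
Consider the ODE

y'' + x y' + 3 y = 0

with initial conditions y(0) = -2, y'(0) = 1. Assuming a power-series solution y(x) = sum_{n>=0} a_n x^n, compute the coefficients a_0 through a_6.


Ansatz: y(x) = sum_{n>=0} a_n x^n, so y'(x) = sum_{n>=1} n a_n x^(n-1) and y''(x) = sum_{n>=2} n(n-1) a_n x^(n-2).
Substitute into P(x) y'' + Q(x) y' + R(x) y = 0 with P(x) = 1, Q(x) = x, R(x) = 3, and match powers of x.
Initial conditions: a_0 = -2, a_1 = 1.
Setting the coefficient of each power of x to zero and solving order by order (substituting the coefficients already found):
  x^0: 2 a_2 + 3 a_0 = 0  ->  2 a_2 = -3 a_0 = 6  ->  a_2 = 3
  x^1: 6 a_3 + 4 a_1 = 0  ->  6 a_3 = -4 a_1 = -4  ->  a_3 = -2/3
  x^2: 12 a_4 + 5 a_2 = 0  ->  12 a_4 = -5 a_2 = -15  ->  a_4 = -5/4
  x^3: 20 a_5 + 6 a_3 = 0  ->  20 a_5 = -6 a_3 = 4  ->  a_5 = 1/5
  x^4: 30 a_6 + 7 a_4 = 0  ->  30 a_6 = -7 a_4 = 35/4  ->  a_6 = 7/24
Truncated series: y(x) = -2 + x + 3 x^2 - (2/3) x^3 - (5/4) x^4 + (1/5) x^5 + (7/24) x^6 + O(x^7).

a_0 = -2; a_1 = 1; a_2 = 3; a_3 = -2/3; a_4 = -5/4; a_5 = 1/5; a_6 = 7/24


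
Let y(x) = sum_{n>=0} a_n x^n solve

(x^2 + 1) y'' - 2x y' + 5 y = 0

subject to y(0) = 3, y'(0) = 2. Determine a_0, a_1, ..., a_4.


Ansatz: y(x) = sum_{n>=0} a_n x^n, so y'(x) = sum_{n>=1} n a_n x^(n-1) and y''(x) = sum_{n>=2} n(n-1) a_n x^(n-2).
Substitute into P(x) y'' + Q(x) y' + R(x) y = 0 with P(x) = x^2 + 1, Q(x) = -2x, R(x) = 5, and match powers of x.
Initial conditions: a_0 = 3, a_1 = 2.
Setting the coefficient of each power of x to zero and solving order by order (substituting the coefficients already found):
  x^0: 2 a_2 + 5 a_0 = 0  ->  2 a_2 = -5 a_0 = -15  ->  a_2 = -15/2
  x^1: 6 a_3 + 3 a_1 = 0  ->  6 a_3 = -3 a_1 = -6  ->  a_3 = -1
  x^2: 12 a_4 + 3 a_2 = 0  ->  12 a_4 = -3 a_2 = 45/2  ->  a_4 = 15/8
Truncated series: y(x) = 3 + 2 x - (15/2) x^2 - x^3 + (15/8) x^4 + O(x^5).

a_0 = 3; a_1 = 2; a_2 = -15/2; a_3 = -1; a_4 = 15/8


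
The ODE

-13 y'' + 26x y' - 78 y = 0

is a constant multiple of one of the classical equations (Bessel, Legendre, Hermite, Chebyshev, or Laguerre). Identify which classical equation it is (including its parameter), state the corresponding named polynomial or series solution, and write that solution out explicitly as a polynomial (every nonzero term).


All three coefficients share the factor -13; dividing through by -13 gives  y'' - 2x y' + 6 y = 0.
This matches the Hermite equation y'' - 2x y' + 2n y = 0 with 2n = 6, so n = 3; the polynomial solution is H_3(x).
With y = sum_k a_k x^k, matching x^k gives (k+2)(k+1) a_{k+2} = 2(k - n) a_k = 2(k - 3) a_k. The right side vanishes at k = 3, so the series with the parity of 3 terminates at degree 3.
Standard normalization: leading coefficient of H_n is 2^n, so a_3 = 2^3 = 8. Work downward with a_k = (k+1)(k+2) a_{k+2} / (2(k - n)):
  a_1 = (2)(3)(8) / (2(1 - 3)) = 48/(-4) = -12
Hence H_3(x) = 8 x^3 - 12 x.

H_3(x); series = 8 x^3 - 12 x


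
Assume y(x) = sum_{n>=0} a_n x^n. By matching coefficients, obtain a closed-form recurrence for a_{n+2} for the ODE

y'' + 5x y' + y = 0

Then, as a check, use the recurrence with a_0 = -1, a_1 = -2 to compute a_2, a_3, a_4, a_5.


Substitute y = sum_n a_n x^n.
y''(x) has coefficient (n+2)(n+1) a_{n+2} at x^n;
5 x y'(x) has coefficient 5 n a_n at x^n (shift);
y(x) has coefficient 1 a_n at x^n.
Matching x^n: (n+2)(n+1) a_{n+2} + (5n + 1) a_n = 0.
Thus a_{n+2} = (-5n - 1) / ((n+1)(n+2)) * a_n.

Check with a_0 = -1, a_1 = -2 (apply the recurrence for n = 0, 1, 2, 3): a_0 = -1, a_1 = -2, a_2 = 1/2, a_3 = 2, a_4 = -11/24, a_5 = -8/5.

a_(n+2) = (-5n - 1) / ((n+1)(n+2)) * a_n; check: a_0 = -1, a_1 = -2, a_2 = 1/2, a_3 = 2, a_4 = -11/24, a_5 = -8/5


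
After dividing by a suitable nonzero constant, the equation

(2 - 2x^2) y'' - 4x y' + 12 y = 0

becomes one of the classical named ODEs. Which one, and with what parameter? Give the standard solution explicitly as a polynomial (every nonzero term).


All three coefficients share the factor 2; dividing through by 2 gives  (1 - x^2) y'' - 2x y' + 6 y = 0.
This matches the Legendre equation (1 - x^2) y'' - 2x y' + n(n+1) y = 0 (note the -2x y' term) with n(n+1) = 6, so n = 2; the polynomial solution is P_2(x).
With y = sum_k a_k x^k, matching x^k gives (k+2)(k+1) a_{k+2} = [k(k+1) - n(n+1)] a_k = (k - 2)(k + 3) a_k. The right side vanishes at k = 2, so the series with the parity of 2 terminates at degree 2.
Standard normalization (P_n(1) = 1): leading coefficient (2n)!/(2^n (n!)^2) = 24/(4*4) = 3/2, so a_2 = 3/2. Work downward with a_k = (k+1)(k+2) a_{k+2} / ((k - 2)(k + 3)):
  a_0 = (1)(2)(3/2) / ((0 - 2)(0 + 3)) = 3/(-6) = -1/2
Hence P_2(x) = 3 x^2/2 - 1/2.

P_2(x); series = 3 x^2/2 - 1/2


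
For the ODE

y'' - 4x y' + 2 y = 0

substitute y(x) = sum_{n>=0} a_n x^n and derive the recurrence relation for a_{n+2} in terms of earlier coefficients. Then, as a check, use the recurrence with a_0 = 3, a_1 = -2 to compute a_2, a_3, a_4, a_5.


Substitute y = sum_n a_n x^n.
y''(x) has coefficient (n+2)(n+1) a_{n+2} at x^n;
-4 x y'(x) has coefficient -4 n a_n at x^n (shift);
2 y(x) has coefficient 2 a_n at x^n.
Matching x^n: (n+2)(n+1) a_{n+2} + (-4n + 2) a_n = 0.
Thus a_{n+2} = (4n - 2) / ((n+1)(n+2)) * a_n.

Check with a_0 = 3, a_1 = -2 (apply the recurrence for n = 0, 1, 2, 3): a_0 = 3, a_1 = -2, a_2 = -3, a_3 = -2/3, a_4 = -3/2, a_5 = -1/3.

a_(n+2) = (4n - 2) / ((n+1)(n+2)) * a_n; check: a_0 = 3, a_1 = -2, a_2 = -3, a_3 = -2/3, a_4 = -3/2, a_5 = -1/3


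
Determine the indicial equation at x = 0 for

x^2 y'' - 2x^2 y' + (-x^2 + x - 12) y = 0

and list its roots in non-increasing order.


Divide by x^2 to reach normal form y'' + P_1(x) y' + P_2(x) y = 0 with P_1(x) = -2 and P_2(x) = -1 + 1/x - 12/x^2.
x = 0 is a singular point because the y-coefficient -1 + 1/x - 12/x^2 has a pole at x = 0.
It is a regular singular point because x P_1(x) = p(x) = -2x and x^2 P_2(x) = q(x) = -x^2 + x - 12 are polynomials, hence analytic at x = 0.
p(0) = 0,  q(0) = -12.
Indicial equation: r(r-1) + p(0) r + q(0) = 0, i.e. r^2 + (p(0) - 1) r + q(0) = 0, i.e. r^2 - 1 r - 12 = 0.
Discriminant: (-1)^2 - 4(-12) = 49, so r = (1 ± 7)/2.
Solving: r_1 = 4, r_2 = -3.

indicial: r^2 - 1 r - 12 = 0; roots r_1 = 4, r_2 = -3


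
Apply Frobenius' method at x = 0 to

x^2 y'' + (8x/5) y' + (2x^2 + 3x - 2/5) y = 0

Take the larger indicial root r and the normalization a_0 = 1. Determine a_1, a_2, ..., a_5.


Write in Frobenius form y'' + (p(x)/x) y' + (q(x)/x^2) y = 0:
  p(x) = 8/5,  q(x) = 2x^2 + 3x - 2/5.
Indicial equation: r(r-1) + (8/5) r + (-2/5) = 0 -> roots r_1 = 2/5, r_2 = -1.
Take r = r_1 = 2/5. Let y(x) = x^r sum_{n>=0} a_n x^n with a_0 = 1.
Substitute y = x^r sum a_n x^n and match x^{r+n}. The recurrence is
  D(n) a_n + 3 a_{n-1} + 2 a_{n-2} = 0,  where D(n) = (r+n)(r+n-1) + (8/5)(r+n) + (-2/5).
  a_n = [-3 a_{n-1} - 2 a_{n-2}] / D(n).
Since the indicial polynomial factors as (r - r_1)(r - r_2), D(n) = (r_1 + n - r_1)(r_1 + n - r_2) = n(n + 7/5).
Evaluating step by step (a_0 = 1):
  n = 1: D(1) = 1(1 + 7/5) = 12/5; numerator = -3(1) = -3; a_1 = (-3)/(12/5) = -5/4
  n = 2: D(2) = 2(2 + 7/5) = 34/5; numerator = -3(-5/4) - 2(1) = 7/4; a_2 = (7/4)/(34/5) = 35/136
  n = 3: D(3) = 3(3 + 7/5) = 66/5; numerator = -3(35/136) - 2(-5/4) = 235/136; a_3 = (235/136)/(66/5) = 1175/8976
  n = 4: D(4) = 4(4 + 7/5) = 108/5; numerator = -3(1175/8976) - 2(35/136) = -2715/2992; a_4 = (-2715/2992)/(108/5) = -4525/107712
  n = 5: D(5) = 5(5 + 7/5) = 32; numerator = -3(-4525/107712) - 2(1175/8976) = -1625/11968; a_5 = (-1625/11968)/(32) = -1625/382976

r = 2/5; a_0 = 1; a_1 = -5/4; a_2 = 35/136; a_3 = 1175/8976; a_4 = -4525/107712; a_5 = -1625/382976


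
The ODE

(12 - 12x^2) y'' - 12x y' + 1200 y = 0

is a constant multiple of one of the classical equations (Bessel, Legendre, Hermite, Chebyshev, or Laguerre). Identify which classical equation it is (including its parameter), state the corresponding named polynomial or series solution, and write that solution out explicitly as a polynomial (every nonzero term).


All three coefficients share the factor 12; dividing through by 12 gives  (1 - x^2) y'' - x y' + 100 y = 0.
This matches the Chebyshev equation (1 - x^2) y'' - x y' + n^2 y = 0 (note the -x y' term, not -2x y') with n^2 = 100, so n = 10; the polynomial solution is T_10(x).
With y = sum_k a_k x^k, matching x^k gives (k+2)(k+1) a_{k+2} = (k^2 - n^2) a_k = (k - 10)(k + 10) a_k. The right side vanishes at k = 10, so the series with the parity of 10 terminates at degree 10.
Standard normalization: leading coefficient of T_n is 2^(n-1), so a_10 = 2^9 = 512. Work downward with a_k = (k+1)(k+2) a_{k+2} / ((k - 10)(k + 10)):
  a_8 = (9)(10)(512) / ((8 - 10)(8 + 10)) = 46080/(-36) = -1280
  a_6 = (7)(8)(-1280) / ((6 - 10)(6 + 10)) = -71680/(-64) = 1120
  a_4 = (5)(6)(1120) / ((4 - 10)(4 + 10)) = 33600/(-84) = -400
  a_2 = (3)(4)(-400) / ((2 - 10)(2 + 10)) = -4800/(-96) = 50
  a_0 = (1)(2)(50) / ((0 - 10)(0 + 10)) = 100/(-100) = -1
Hence T_10(x) = 512 x^10 - 1280 x^8 + 1120 x^6 - 400 x^4 + 50 x^2 - 1.

T_10(x); series = 512 x^10 - 1280 x^8 + 1120 x^6 - 400 x^4 + 50 x^2 - 1


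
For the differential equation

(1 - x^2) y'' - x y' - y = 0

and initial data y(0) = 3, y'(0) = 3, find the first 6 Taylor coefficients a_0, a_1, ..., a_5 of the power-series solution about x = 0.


Ansatz: y(x) = sum_{n>=0} a_n x^n, so y'(x) = sum_{n>=1} n a_n x^(n-1) and y''(x) = sum_{n>=2} n(n-1) a_n x^(n-2).
Substitute into P(x) y'' + Q(x) y' + R(x) y = 0 with P(x) = 1 - x^2, Q(x) = -x, R(x) = -1, and match powers of x.
Initial conditions: a_0 = 3, a_1 = 3.
Setting the coefficient of each power of x to zero and solving order by order (substituting the coefficients already found):
  x^0: 2 a_2 - a_0 = 0  ->  2 a_2 = a_0 = 3  ->  a_2 = 3/2
  x^1: 6 a_3 - 2 a_1 = 0  ->  6 a_3 = 2 a_1 = 6  ->  a_3 = 1
  x^2: 12 a_4 - 5 a_2 = 0  ->  12 a_4 = 5 a_2 = 15/2  ->  a_4 = 5/8
  x^3: 20 a_5 - 10 a_3 = 0  ->  20 a_5 = 10 a_3 = 10  ->  a_5 = 1/2
Truncated series: y(x) = 3 + 3 x + (3/2) x^2 + x^3 + (5/8) x^4 + (1/2) x^5 + O(x^6).

a_0 = 3; a_1 = 3; a_2 = 3/2; a_3 = 1; a_4 = 5/8; a_5 = 1/2


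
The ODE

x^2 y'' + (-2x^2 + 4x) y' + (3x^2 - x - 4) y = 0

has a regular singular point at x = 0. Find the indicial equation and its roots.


Divide by x^2 to reach normal form y'' + P_1(x) y' + P_2(x) y = 0 with P_1(x) = -2 + 4/x and P_2(x) = 3 - 1/x - 4/x^2.
x = 0 is a singular point because the y'-coefficient -2 + 4/x has a pole at x = 0 and the y-coefficient 3 - 1/x - 4/x^2 has a pole at x = 0.
It is a regular singular point because x P_1(x) = p(x) = 4 - 2x and x^2 P_2(x) = q(x) = 3x^2 - x - 4 are polynomials, hence analytic at x = 0.
p(0) = 4,  q(0) = -4.
Indicial equation: r(r-1) + p(0) r + q(0) = 0, i.e. r^2 + (p(0) - 1) r + q(0) = 0, i.e. r^2 + 3 r - 4 = 0.
Discriminant: (3)^2 - 4(-4) = 25, so r = (-3 ± 5)/2.
Solving: r_1 = 1, r_2 = -4.

indicial: r^2 + 3 r - 4 = 0; roots r_1 = 1, r_2 = -4


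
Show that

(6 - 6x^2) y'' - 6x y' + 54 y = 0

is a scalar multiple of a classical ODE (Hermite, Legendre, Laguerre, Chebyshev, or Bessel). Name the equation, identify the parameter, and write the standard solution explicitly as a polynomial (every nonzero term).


All three coefficients share the factor 6; dividing through by 6 gives  (1 - x^2) y'' - x y' + 9 y = 0.
This matches the Chebyshev equation (1 - x^2) y'' - x y' + n^2 y = 0 (note the -x y' term, not -2x y') with n^2 = 9, so n = 3; the polynomial solution is T_3(x).
With y = sum_k a_k x^k, matching x^k gives (k+2)(k+1) a_{k+2} = (k^2 - n^2) a_k = (k - 3)(k + 3) a_k. The right side vanishes at k = 3, so the series with the parity of 3 terminates at degree 3.
Standard normalization: leading coefficient of T_n is 2^(n-1), so a_3 = 2^2 = 4. Work downward with a_k = (k+1)(k+2) a_{k+2} / ((k - 3)(k + 3)):
  a_1 = (2)(3)(4) / ((1 - 3)(1 + 3)) = 24/(-8) = -3
Hence T_3(x) = 4 x^3 - 3 x.

T_3(x); series = 4 x^3 - 3 x


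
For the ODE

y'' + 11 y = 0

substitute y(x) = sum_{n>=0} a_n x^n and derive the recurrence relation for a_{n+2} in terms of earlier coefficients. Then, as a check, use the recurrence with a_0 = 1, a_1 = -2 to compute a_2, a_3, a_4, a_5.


Substitute y = sum_n a_n x^n into y'' + (const) y = 0.
y''(x) = sum_{n>=0} (n+2)(n+1) a_{n+2} x^n.
The ODE becomes sum_n [(n+2)(n+1) a_{n+2} + 11 a_n] x^n = 0.
Setting each coefficient to zero gives the recurrence:
  (n+2)(n+1) a_{n+2} + 11 a_n = 0,
  a_{n+2} = -11 / ((n+1)(n+2)) a_n.

Check with a_0 = 1, a_1 = -2 (apply the recurrence for n = 0, 1, 2, 3): a_0 = 1, a_1 = -2, a_2 = -11/2, a_3 = 11/3, a_4 = 121/24, a_5 = -121/60.

a_{n+2} = -11/((n+1)(n+2)) * a_n; check: a_0 = 1, a_1 = -2, a_2 = -11/2, a_3 = 11/3, a_4 = 121/24, a_5 = -121/60


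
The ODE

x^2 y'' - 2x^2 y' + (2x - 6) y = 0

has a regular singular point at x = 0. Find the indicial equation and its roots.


Divide by x^2 to reach normal form y'' + P_1(x) y' + P_2(x) y = 0 with P_1(x) = -2 and P_2(x) = 2/x - 6/x^2.
x = 0 is a singular point because the y-coefficient 2/x - 6/x^2 has a pole at x = 0.
It is a regular singular point because x P_1(x) = p(x) = -2x and x^2 P_2(x) = q(x) = 2x - 6 are polynomials, hence analytic at x = 0.
p(0) = 0,  q(0) = -6.
Indicial equation: r(r-1) + p(0) r + q(0) = 0, i.e. r^2 + (p(0) - 1) r + q(0) = 0, i.e. r^2 - 1 r - 6 = 0.
Discriminant: (-1)^2 - 4(-6) = 25, so r = (1 ± 5)/2.
Solving: r_1 = 3, r_2 = -2.

indicial: r^2 - 1 r - 6 = 0; roots r_1 = 3, r_2 = -2


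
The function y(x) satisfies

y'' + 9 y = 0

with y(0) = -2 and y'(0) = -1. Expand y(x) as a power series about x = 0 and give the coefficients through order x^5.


Ansatz: y(x) = sum_{n>=0} a_n x^n, so y'(x) = sum_{n>=1} n a_n x^(n-1) and y''(x) = sum_{n>=2} n(n-1) a_n x^(n-2).
Substitute into P(x) y'' + Q(x) y' + R(x) y = 0 with P(x) = 1, Q(x) = 0, R(x) = 9, and match powers of x.
Initial conditions: a_0 = -2, a_1 = -1.
Setting the coefficient of each power of x to zero and solving order by order (substituting the coefficients already found):
  x^0: 2 a_2 + 9 a_0 = 0  ->  2 a_2 = -9 a_0 = 18  ->  a_2 = 9
  x^1: 6 a_3 + 9 a_1 = 0  ->  6 a_3 = -9 a_1 = 9  ->  a_3 = 3/2
  x^2: 12 a_4 + 9 a_2 = 0  ->  12 a_4 = -9 a_2 = -81  ->  a_4 = -27/4
  x^3: 20 a_5 + 9 a_3 = 0  ->  20 a_5 = -9 a_3 = -27/2  ->  a_5 = -27/40
Truncated series: y(x) = -2 - x + 9 x^2 + (3/2) x^3 - (27/4) x^4 - (27/40) x^5 + O(x^6).

a_0 = -2; a_1 = -1; a_2 = 9; a_3 = 3/2; a_4 = -27/4; a_5 = -27/40


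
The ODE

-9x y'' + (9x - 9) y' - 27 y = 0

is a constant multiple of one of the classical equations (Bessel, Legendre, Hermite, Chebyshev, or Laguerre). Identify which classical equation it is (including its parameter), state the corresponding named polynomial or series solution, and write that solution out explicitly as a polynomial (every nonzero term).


All three coefficients share the factor -9; dividing through by -9 gives  x y'' + (1 - x) y' + 3 y = 0.
This matches the Laguerre equation x y'' + (1 - x) y' + n y = 0 with n = 3; the polynomial solution is L_3(x).
With y = sum_k a_k x^k, matching x^k gives (k+1)k a_{k+1} + (k+1) a_{k+1} - k a_k + n a_k = 0, i.e. (k+1)^2 a_{k+1} = (k - n) a_k = (k - 3) a_k. The right side vanishes at k = 3, so the series terminates at degree 3.
Standard normalization L_n(0) = 1 gives a_0 = 1. Work upward with a_{k+1} = (k - 3) a_k / (k+1)^2:
  a_1 = (0 - 3)(1) / 1^2 = -3/1 = -3
  a_2 = (1 - 3)(-3) / 2^2 = 6/4 = 3/2
  a_3 = (2 - 3)(3/2) / 3^2 = (-3/2)/9 = -1/6
Hence L_3(x) = -x^3/6 + 3 x^2/2 - 3 x + 1.

L_3(x); series = -x^3/6 + 3 x^2/2 - 3 x + 1


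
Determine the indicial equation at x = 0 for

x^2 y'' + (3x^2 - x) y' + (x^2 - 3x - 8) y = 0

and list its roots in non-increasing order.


Divide by x^2 to reach normal form y'' + P_1(x) y' + P_2(x) y = 0 with P_1(x) = 3 - 1/x and P_2(x) = 1 - 3/x - 8/x^2.
x = 0 is a singular point because the y'-coefficient 3 - 1/x has a pole at x = 0 and the y-coefficient 1 - 3/x - 8/x^2 has a pole at x = 0.
It is a regular singular point because x P_1(x) = p(x) = 3x - 1 and x^2 P_2(x) = q(x) = x^2 - 3x - 8 are polynomials, hence analytic at x = 0.
p(0) = -1,  q(0) = -8.
Indicial equation: r(r-1) + p(0) r + q(0) = 0, i.e. r^2 + (p(0) - 1) r + q(0) = 0, i.e. r^2 - 2 r - 8 = 0.
Discriminant: (-2)^2 - 4(-8) = 36, so r = (2 ± 6)/2.
Solving: r_1 = 4, r_2 = -2.

indicial: r^2 - 2 r - 8 = 0; roots r_1 = 4, r_2 = -2


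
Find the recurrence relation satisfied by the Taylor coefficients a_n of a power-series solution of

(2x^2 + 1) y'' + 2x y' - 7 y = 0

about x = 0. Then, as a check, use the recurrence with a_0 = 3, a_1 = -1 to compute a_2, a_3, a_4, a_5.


Substitute y = sum_n a_n x^n.
(1 + 2 x^2) y'' contributes (n+2)(n+1) a_{n+2} + 2 n(n-1) a_n at x^n.
2 x y'(x) contributes 2 n a_n at x^n.
-7 y(x) contributes -7 a_n at x^n.
Matching x^n: (n+2)(n+1) a_{n+2} + (2 n(n-1) + 2 n - 7) a_n = 0.
Thus a_{n+2} = (-2 n(n-1) - 2 n + 7) / ((n+1)(n+2)) * a_n.

Check with a_0 = 3, a_1 = -1 (apply the recurrence for n = 0, 1, 2, 3): a_0 = 3, a_1 = -1, a_2 = 21/2, a_3 = -5/6, a_4 = -7/8, a_5 = 11/24.

a_(n+2) = (-2 n(n-1) - 2 n + 7) / ((n+1)(n+2)) * a_n; check: a_0 = 3, a_1 = -1, a_2 = 21/2, a_3 = -5/6, a_4 = -7/8, a_5 = 11/24


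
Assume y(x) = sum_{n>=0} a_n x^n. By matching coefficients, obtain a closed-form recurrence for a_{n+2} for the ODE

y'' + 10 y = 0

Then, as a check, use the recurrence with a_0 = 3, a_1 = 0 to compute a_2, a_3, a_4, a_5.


Substitute y = sum_n a_n x^n into y'' + (const) y = 0.
y''(x) = sum_{n>=0} (n+2)(n+1) a_{n+2} x^n.
The ODE becomes sum_n [(n+2)(n+1) a_{n+2} + 10 a_n] x^n = 0.
Setting each coefficient to zero gives the recurrence:
  (n+2)(n+1) a_{n+2} + 10 a_n = 0,
  a_{n+2} = -10 / ((n+1)(n+2)) a_n.

Check with a_0 = 3, a_1 = 0 (apply the recurrence for n = 0, 1, 2, 3): a_0 = 3, a_1 = 0, a_2 = -15, a_3 = 0, a_4 = 25/2, a_5 = 0.

a_{n+2} = -10/((n+1)(n+2)) * a_n; check: a_0 = 3, a_1 = 0, a_2 = -15, a_3 = 0, a_4 = 25/2, a_5 = 0


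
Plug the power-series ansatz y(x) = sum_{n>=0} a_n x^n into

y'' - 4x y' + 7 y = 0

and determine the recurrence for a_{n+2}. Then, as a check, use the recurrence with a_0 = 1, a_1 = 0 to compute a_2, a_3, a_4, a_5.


Substitute y = sum_n a_n x^n.
y''(x) has coefficient (n+2)(n+1) a_{n+2} at x^n;
-4 x y'(x) has coefficient -4 n a_n at x^n (shift);
7 y(x) has coefficient 7 a_n at x^n.
Matching x^n: (n+2)(n+1) a_{n+2} + (-4n + 7) a_n = 0.
Thus a_{n+2} = (4n - 7) / ((n+1)(n+2)) * a_n.

Check with a_0 = 1, a_1 = 0 (apply the recurrence for n = 0, 1, 2, 3): a_0 = 1, a_1 = 0, a_2 = -7/2, a_3 = 0, a_4 = -7/24, a_5 = 0.

a_(n+2) = (4n - 7) / ((n+1)(n+2)) * a_n; check: a_0 = 1, a_1 = 0, a_2 = -7/2, a_3 = 0, a_4 = -7/24, a_5 = 0


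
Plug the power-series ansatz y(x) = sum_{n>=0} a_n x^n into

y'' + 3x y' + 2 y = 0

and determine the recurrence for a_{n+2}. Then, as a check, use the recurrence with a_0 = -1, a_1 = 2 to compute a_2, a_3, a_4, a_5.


Substitute y = sum_n a_n x^n.
y''(x) has coefficient (n+2)(n+1) a_{n+2} at x^n;
3 x y'(x) has coefficient 3 n a_n at x^n (shift);
2 y(x) has coefficient 2 a_n at x^n.
Matching x^n: (n+2)(n+1) a_{n+2} + (3n + 2) a_n = 0.
Thus a_{n+2} = (-3n - 2) / ((n+1)(n+2)) * a_n.

Check with a_0 = -1, a_1 = 2 (apply the recurrence for n = 0, 1, 2, 3): a_0 = -1, a_1 = 2, a_2 = 1, a_3 = -5/3, a_4 = -2/3, a_5 = 11/12.

a_(n+2) = (-3n - 2) / ((n+1)(n+2)) * a_n; check: a_0 = -1, a_1 = 2, a_2 = 1, a_3 = -5/3, a_4 = -2/3, a_5 = 11/12


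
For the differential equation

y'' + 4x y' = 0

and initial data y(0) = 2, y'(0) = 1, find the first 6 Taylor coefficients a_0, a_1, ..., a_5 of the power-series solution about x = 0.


Ansatz: y(x) = sum_{n>=0} a_n x^n, so y'(x) = sum_{n>=1} n a_n x^(n-1) and y''(x) = sum_{n>=2} n(n-1) a_n x^(n-2).
Substitute into P(x) y'' + Q(x) y' + R(x) y = 0 with P(x) = 1, Q(x) = 4x, R(x) = 0, and match powers of x.
Initial conditions: a_0 = 2, a_1 = 1.
Setting the coefficient of each power of x to zero and solving order by order (substituting the coefficients already found):
  x^0: 2 a_2 = 0  ->  a_2 = 0
  x^1: 6 a_3 + 4 a_1 = 0  ->  6 a_3 = -4 a_1 = -4  ->  a_3 = -2/3
  x^2: 12 a_4 + 8 a_2 = 0  ->  12 a_4 = -8 a_2 = 0  ->  a_4 = 0
  x^3: 20 a_5 + 12 a_3 = 0  ->  20 a_5 = -12 a_3 = 8  ->  a_5 = 2/5
Truncated series: y(x) = 2 + x - (2/3) x^3 + (2/5) x^5 + O(x^6).

a_0 = 2; a_1 = 1; a_2 = 0; a_3 = -2/3; a_4 = 0; a_5 = 2/5


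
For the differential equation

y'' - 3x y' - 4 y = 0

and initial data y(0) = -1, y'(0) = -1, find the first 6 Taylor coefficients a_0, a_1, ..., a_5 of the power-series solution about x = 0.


Ansatz: y(x) = sum_{n>=0} a_n x^n, so y'(x) = sum_{n>=1} n a_n x^(n-1) and y''(x) = sum_{n>=2} n(n-1) a_n x^(n-2).
Substitute into P(x) y'' + Q(x) y' + R(x) y = 0 with P(x) = 1, Q(x) = -3x, R(x) = -4, and match powers of x.
Initial conditions: a_0 = -1, a_1 = -1.
Setting the coefficient of each power of x to zero and solving order by order (substituting the coefficients already found):
  x^0: 2 a_2 - 4 a_0 = 0  ->  2 a_2 = 4 a_0 = -4  ->  a_2 = -2
  x^1: 6 a_3 - 7 a_1 = 0  ->  6 a_3 = 7 a_1 = -7  ->  a_3 = -7/6
  x^2: 12 a_4 - 10 a_2 = 0  ->  12 a_4 = 10 a_2 = -20  ->  a_4 = -5/3
  x^3: 20 a_5 - 13 a_3 = 0  ->  20 a_5 = 13 a_3 = -91/6  ->  a_5 = -91/120
Truncated series: y(x) = -1 - x - 2 x^2 - (7/6) x^3 - (5/3) x^4 - (91/120) x^5 + O(x^6).

a_0 = -1; a_1 = -1; a_2 = -2; a_3 = -7/6; a_4 = -5/3; a_5 = -91/120


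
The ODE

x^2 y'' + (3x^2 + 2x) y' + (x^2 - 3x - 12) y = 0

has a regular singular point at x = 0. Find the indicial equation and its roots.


Divide by x^2 to reach normal form y'' + P_1(x) y' + P_2(x) y = 0 with P_1(x) = 3 + 2/x and P_2(x) = 1 - 3/x - 12/x^2.
x = 0 is a singular point because the y'-coefficient 3 + 2/x has a pole at x = 0 and the y-coefficient 1 - 3/x - 12/x^2 has a pole at x = 0.
It is a regular singular point because x P_1(x) = p(x) = 3x + 2 and x^2 P_2(x) = q(x) = x^2 - 3x - 12 are polynomials, hence analytic at x = 0.
p(0) = 2,  q(0) = -12.
Indicial equation: r(r-1) + p(0) r + q(0) = 0, i.e. r^2 + (p(0) - 1) r + q(0) = 0, i.e. r^2 + 1 r - 12 = 0.
Discriminant: (1)^2 - 4(-12) = 49, so r = (-1 ± 7)/2.
Solving: r_1 = 3, r_2 = -4.

indicial: r^2 + 1 r - 12 = 0; roots r_1 = 3, r_2 = -4


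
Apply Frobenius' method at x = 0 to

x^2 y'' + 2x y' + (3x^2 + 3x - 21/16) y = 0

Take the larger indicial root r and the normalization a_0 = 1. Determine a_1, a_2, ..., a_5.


Write in Frobenius form y'' + (p(x)/x) y' + (q(x)/x^2) y = 0:
  p(x) = 2,  q(x) = 3x^2 + 3x - 21/16.
Indicial equation: r(r-1) + (2) r + (-21/16) = 0 -> roots r_1 = 3/4, r_2 = -7/4.
Take r = r_1 = 3/4. Let y(x) = x^r sum_{n>=0} a_n x^n with a_0 = 1.
Substitute y = x^r sum a_n x^n and match x^{r+n}. The recurrence is
  D(n) a_n + 3 a_{n-1} + 3 a_{n-2} = 0,  where D(n) = (r+n)(r+n-1) + (2)(r+n) + (-21/16).
  a_n = [-3 a_{n-1} - 3 a_{n-2}] / D(n).
Since the indicial polynomial factors as (r - r_1)(r - r_2), D(n) = (r_1 + n - r_1)(r_1 + n - r_2) = n(n + 5/2).
Evaluating step by step (a_0 = 1):
  n = 1: D(1) = 1(1 + 5/2) = 7/2; numerator = -3(1) = -3; a_1 = (-3)/(7/2) = -6/7
  n = 2: D(2) = 2(2 + 5/2) = 9; numerator = -3(-6/7) - 3(1) = -3/7; a_2 = (-3/7)/(9) = -1/21
  n = 3: D(3) = 3(3 + 5/2) = 33/2; numerator = -3(-1/21) - 3(-6/7) = 19/7; a_3 = (19/7)/(33/2) = 38/231
  n = 4: D(4) = 4(4 + 5/2) = 26; numerator = -3(38/231) - 3(-1/21) = -27/77; a_4 = (-27/77)/(26) = -27/2002
  n = 5: D(5) = 5(5 + 5/2) = 75/2; numerator = -3(-27/2002) - 3(38/231) = -907/2002; a_5 = (-907/2002)/(75/2) = -907/75075

r = 3/4; a_0 = 1; a_1 = -6/7; a_2 = -1/21; a_3 = 38/231; a_4 = -27/2002; a_5 = -907/75075


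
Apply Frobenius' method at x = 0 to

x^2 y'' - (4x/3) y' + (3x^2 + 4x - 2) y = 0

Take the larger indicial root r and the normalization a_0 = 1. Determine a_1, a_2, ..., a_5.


Write in Frobenius form y'' + (p(x)/x) y' + (q(x)/x^2) y = 0:
  p(x) = -4/3,  q(x) = 3x^2 + 4x - 2.
Indicial equation: r(r-1) + (-4/3) r + (-2) = 0 -> roots r_1 = 3, r_2 = -2/3.
Take r = r_1 = 3. Let y(x) = x^r sum_{n>=0} a_n x^n with a_0 = 1.
Substitute y = x^r sum a_n x^n and match x^{r+n}. The recurrence is
  D(n) a_n + 4 a_{n-1} + 3 a_{n-2} = 0,  where D(n) = (r+n)(r+n-1) + (-4/3)(r+n) + (-2).
  a_n = [-4 a_{n-1} - 3 a_{n-2}] / D(n).
Since the indicial polynomial factors as (r - r_1)(r - r_2), D(n) = (r_1 + n - r_1)(r_1 + n - r_2) = n(n + 11/3).
Evaluating step by step (a_0 = 1):
  n = 1: D(1) = 1(1 + 11/3) = 14/3; numerator = -4(1) = -4; a_1 = (-4)/(14/3) = -6/7
  n = 2: D(2) = 2(2 + 11/3) = 34/3; numerator = -4(-6/7) - 3(1) = 3/7; a_2 = (3/7)/(34/3) = 9/238
  n = 3: D(3) = 3(3 + 11/3) = 20; numerator = -4(9/238) - 3(-6/7) = 288/119; a_3 = (288/119)/(20) = 72/595
  n = 4: D(4) = 4(4 + 11/3) = 92/3; numerator = -4(72/595) - 3(9/238) = -711/1190; a_4 = (-711/1190)/(92/3) = -2133/109480
  n = 5: D(5) = 5(5 + 11/3) = 130/3; numerator = -4(-2133/109480) - 3(72/595) = -459/1610; a_5 = (-459/1610)/(130/3) = -1377/209300

r = 3; a_0 = 1; a_1 = -6/7; a_2 = 9/238; a_3 = 72/595; a_4 = -2133/109480; a_5 = -1377/209300


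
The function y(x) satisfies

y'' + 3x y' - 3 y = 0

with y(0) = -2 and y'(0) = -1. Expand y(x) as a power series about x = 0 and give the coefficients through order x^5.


Ansatz: y(x) = sum_{n>=0} a_n x^n, so y'(x) = sum_{n>=1} n a_n x^(n-1) and y''(x) = sum_{n>=2} n(n-1) a_n x^(n-2).
Substitute into P(x) y'' + Q(x) y' + R(x) y = 0 with P(x) = 1, Q(x) = 3x, R(x) = -3, and match powers of x.
Initial conditions: a_0 = -2, a_1 = -1.
Setting the coefficient of each power of x to zero and solving order by order (substituting the coefficients already found):
  x^0: 2 a_2 - 3 a_0 = 0  ->  2 a_2 = 3 a_0 = -6  ->  a_2 = -3
  x^1: 6 a_3 = 0  ->  a_3 = 0
  x^2: 12 a_4 + 3 a_2 = 0  ->  12 a_4 = -3 a_2 = 9  ->  a_4 = 3/4
  x^3: 20 a_5 + 6 a_3 = 0  ->  20 a_5 = -6 a_3 = 0  ->  a_5 = 0
Truncated series: y(x) = -2 - x - 3 x^2 + (3/4) x^4 + O(x^6).

a_0 = -2; a_1 = -1; a_2 = -3; a_3 = 0; a_4 = 3/4; a_5 = 0


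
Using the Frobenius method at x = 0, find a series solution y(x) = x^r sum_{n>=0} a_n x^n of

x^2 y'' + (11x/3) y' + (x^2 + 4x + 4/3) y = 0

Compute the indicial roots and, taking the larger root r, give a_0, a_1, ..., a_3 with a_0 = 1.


Write in Frobenius form y'' + (p(x)/x) y' + (q(x)/x^2) y = 0:
  p(x) = 11/3,  q(x) = x^2 + 4x + 4/3.
Indicial equation: r(r-1) + (11/3) r + (4/3) = 0 -> roots r_1 = -2/3, r_2 = -2.
Take r = r_1 = -2/3. Let y(x) = x^r sum_{n>=0} a_n x^n with a_0 = 1.
Substitute y = x^r sum a_n x^n and match x^{r+n}. The recurrence is
  D(n) a_n + 4 a_{n-1} + 1 a_{n-2} = 0,  where D(n) = (r+n)(r+n-1) + (11/3)(r+n) + (4/3).
  a_n = [-4 a_{n-1} - 1 a_{n-2}] / D(n).
Since the indicial polynomial factors as (r - r_1)(r - r_2), D(n) = (r_1 + n - r_1)(r_1 + n - r_2) = n(n + 4/3).
Evaluating step by step (a_0 = 1):
  n = 1: D(1) = 1(1 + 4/3) = 7/3; numerator = -4(1) = -4; a_1 = (-4)/(7/3) = -12/7
  n = 2: D(2) = 2(2 + 4/3) = 20/3; numerator = -4(-12/7) - 1(1) = 41/7; a_2 = (41/7)/(20/3) = 123/140
  n = 3: D(3) = 3(3 + 4/3) = 13; numerator = -4(123/140) - 1(-12/7) = -9/5; a_3 = (-9/5)/(13) = -9/65

r = -2/3; a_0 = 1; a_1 = -12/7; a_2 = 123/140; a_3 = -9/65


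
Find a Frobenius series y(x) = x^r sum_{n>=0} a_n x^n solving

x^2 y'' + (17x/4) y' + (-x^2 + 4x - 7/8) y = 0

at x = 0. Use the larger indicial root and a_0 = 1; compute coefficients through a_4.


Write in Frobenius form y'' + (p(x)/x) y' + (q(x)/x^2) y = 0:
  p(x) = 17/4,  q(x) = -x^2 + 4x - 7/8.
Indicial equation: r(r-1) + (17/4) r + (-7/8) = 0 -> roots r_1 = 1/4, r_2 = -7/2.
Take r = r_1 = 1/4. Let y(x) = x^r sum_{n>=0} a_n x^n with a_0 = 1.
Substitute y = x^r sum a_n x^n and match x^{r+n}. The recurrence is
  D(n) a_n + 4 a_{n-1} - 1 a_{n-2} = 0,  where D(n) = (r+n)(r+n-1) + (17/4)(r+n) + (-7/8).
  a_n = [-4 a_{n-1} + 1 a_{n-2}] / D(n).
Since the indicial polynomial factors as (r - r_1)(r - r_2), D(n) = (r_1 + n - r_1)(r_1 + n - r_2) = n(n + 15/4).
Evaluating step by step (a_0 = 1):
  n = 1: D(1) = 1(1 + 15/4) = 19/4; numerator = -4(1) = -4; a_1 = (-4)/(19/4) = -16/19
  n = 2: D(2) = 2(2 + 15/4) = 23/2; numerator = -4(-16/19) + 1(1) = 83/19; a_2 = (83/19)/(23/2) = 166/437
  n = 3: D(3) = 3(3 + 15/4) = 81/4; numerator = -4(166/437) + 1(-16/19) = -1032/437; a_3 = (-1032/437)/(81/4) = -1376/11799
  n = 4: D(4) = 4(4 + 15/4) = 31; numerator = -4(-1376/11799) + 1(166/437) = 9986/11799; a_4 = (9986/11799)/(31) = 9986/365769

r = 1/4; a_0 = 1; a_1 = -16/19; a_2 = 166/437; a_3 = -1376/11799; a_4 = 9986/365769


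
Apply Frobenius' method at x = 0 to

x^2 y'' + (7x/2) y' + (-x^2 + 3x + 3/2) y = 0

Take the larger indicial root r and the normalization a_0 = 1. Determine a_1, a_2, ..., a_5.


Write in Frobenius form y'' + (p(x)/x) y' + (q(x)/x^2) y = 0:
  p(x) = 7/2,  q(x) = -x^2 + 3x + 3/2.
Indicial equation: r(r-1) + (7/2) r + (3/2) = 0 -> roots r_1 = -1, r_2 = -3/2.
Take r = r_1 = -1. Let y(x) = x^r sum_{n>=0} a_n x^n with a_0 = 1.
Substitute y = x^r sum a_n x^n and match x^{r+n}. The recurrence is
  D(n) a_n + 3 a_{n-1} - 1 a_{n-2} = 0,  where D(n) = (r+n)(r+n-1) + (7/2)(r+n) + (3/2).
  a_n = [-3 a_{n-1} + 1 a_{n-2}] / D(n).
Since the indicial polynomial factors as (r - r_1)(r - r_2), D(n) = (r_1 + n - r_1)(r_1 + n - r_2) = n(n + 1/2).
Evaluating step by step (a_0 = 1):
  n = 1: D(1) = 1(1 + 1/2) = 3/2; numerator = -3(1) = -3; a_1 = (-3)/(3/2) = -2
  n = 2: D(2) = 2(2 + 1/2) = 5; numerator = -3(-2) + 1(1) = 7; a_2 = (7)/(5) = 7/5
  n = 3: D(3) = 3(3 + 1/2) = 21/2; numerator = -3(7/5) + 1(-2) = -31/5; a_3 = (-31/5)/(21/2) = -62/105
  n = 4: D(4) = 4(4 + 1/2) = 18; numerator = -3(-62/105) + 1(7/5) = 111/35; a_4 = (111/35)/(18) = 37/210
  n = 5: D(5) = 5(5 + 1/2) = 55/2; numerator = -3(37/210) + 1(-62/105) = -47/42; a_5 = (-47/42)/(55/2) = -47/1155

r = -1; a_0 = 1; a_1 = -2; a_2 = 7/5; a_3 = -62/105; a_4 = 37/210; a_5 = -47/1155


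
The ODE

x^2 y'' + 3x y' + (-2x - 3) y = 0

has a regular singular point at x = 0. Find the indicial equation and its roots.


Divide by x^2 to reach normal form y'' + P_1(x) y' + P_2(x) y = 0 with P_1(x) = 3/x and P_2(x) = -2/x - 3/x^2.
x = 0 is a singular point because the y'-coefficient 3/x has a pole at x = 0 and the y-coefficient -2/x - 3/x^2 has a pole at x = 0.
It is a regular singular point because x P_1(x) = p(x) = 3 and x^2 P_2(x) = q(x) = -2x - 3 are polynomials, hence analytic at x = 0.
p(0) = 3,  q(0) = -3.
Indicial equation: r(r-1) + p(0) r + q(0) = 0, i.e. r^2 + (p(0) - 1) r + q(0) = 0, i.e. r^2 + 2 r - 3 = 0.
Discriminant: (2)^2 - 4(-3) = 16, so r = (-2 ± 4)/2.
Solving: r_1 = 1, r_2 = -3.

indicial: r^2 + 2 r - 3 = 0; roots r_1 = 1, r_2 = -3


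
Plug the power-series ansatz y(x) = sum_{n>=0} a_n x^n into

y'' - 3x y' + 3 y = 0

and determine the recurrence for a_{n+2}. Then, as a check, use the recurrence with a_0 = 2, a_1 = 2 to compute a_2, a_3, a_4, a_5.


Substitute y = sum_n a_n x^n.
y''(x) has coefficient (n+2)(n+1) a_{n+2} at x^n;
-3 x y'(x) has coefficient -3 n a_n at x^n (shift);
3 y(x) has coefficient 3 a_n at x^n.
Matching x^n: (n+2)(n+1) a_{n+2} + (-3n + 3) a_n = 0.
Thus a_{n+2} = (3n - 3) / ((n+1)(n+2)) * a_n.

Check with a_0 = 2, a_1 = 2 (apply the recurrence for n = 0, 1, 2, 3): a_0 = 2, a_1 = 2, a_2 = -3, a_3 = 0, a_4 = -3/4, a_5 = 0.

a_(n+2) = (3n - 3) / ((n+1)(n+2)) * a_n; check: a_0 = 2, a_1 = 2, a_2 = -3, a_3 = 0, a_4 = -3/4, a_5 = 0


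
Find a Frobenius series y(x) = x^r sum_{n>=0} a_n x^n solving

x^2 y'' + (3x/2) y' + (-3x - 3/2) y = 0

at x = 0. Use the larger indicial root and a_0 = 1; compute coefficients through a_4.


Write in Frobenius form y'' + (p(x)/x) y' + (q(x)/x^2) y = 0:
  p(x) = 3/2,  q(x) = -3x - 3/2.
Indicial equation: r(r-1) + (3/2) r + (-3/2) = 0 -> roots r_1 = 1, r_2 = -3/2.
Take r = r_1 = 1. Let y(x) = x^r sum_{n>=0} a_n x^n with a_0 = 1.
Substitute y = x^r sum a_n x^n and match x^{r+n}. The recurrence is
  D(n) a_n - 3 a_{n-1} = 0,  where D(n) = (r+n)(r+n-1) + (3/2)(r+n) + (-3/2).
  a_n = 3 / D(n) * a_{n-1}.
Since the indicial polynomial factors as (r - r_1)(r - r_2), D(n) = (r_1 + n - r_1)(r_1 + n - r_2) = n(n + 5/2).
Evaluating step by step (a_0 = 1):
  n = 1: D(1) = 1(1 + 5/2) = 7/2; numerator = 3(1) = 3; a_1 = (3)/(7/2) = 6/7
  n = 2: D(2) = 2(2 + 5/2) = 9; numerator = 3(6/7) = 18/7; a_2 = (18/7)/(9) = 2/7
  n = 3: D(3) = 3(3 + 5/2) = 33/2; numerator = 3(2/7) = 6/7; a_3 = (6/7)/(33/2) = 4/77
  n = 4: D(4) = 4(4 + 5/2) = 26; numerator = 3(4/77) = 12/77; a_4 = (12/77)/(26) = 6/1001

r = 1; a_0 = 1; a_1 = 6/7; a_2 = 2/7; a_3 = 4/77; a_4 = 6/1001


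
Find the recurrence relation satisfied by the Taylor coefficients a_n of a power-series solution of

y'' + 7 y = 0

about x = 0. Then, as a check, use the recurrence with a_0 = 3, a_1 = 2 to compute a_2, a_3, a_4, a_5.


Substitute y = sum_n a_n x^n into y'' + (const) y = 0.
y''(x) = sum_{n>=0} (n+2)(n+1) a_{n+2} x^n.
The ODE becomes sum_n [(n+2)(n+1) a_{n+2} + 7 a_n] x^n = 0.
Setting each coefficient to zero gives the recurrence:
  (n+2)(n+1) a_{n+2} + 7 a_n = 0,
  a_{n+2} = -7 / ((n+1)(n+2)) a_n.

Check with a_0 = 3, a_1 = 2 (apply the recurrence for n = 0, 1, 2, 3): a_0 = 3, a_1 = 2, a_2 = -21/2, a_3 = -7/3, a_4 = 49/8, a_5 = 49/60.

a_{n+2} = -7/((n+1)(n+2)) * a_n; check: a_0 = 3, a_1 = 2, a_2 = -21/2, a_3 = -7/3, a_4 = 49/8, a_5 = 49/60


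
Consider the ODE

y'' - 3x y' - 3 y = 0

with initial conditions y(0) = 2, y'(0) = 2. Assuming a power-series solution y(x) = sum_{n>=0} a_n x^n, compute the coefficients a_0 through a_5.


Ansatz: y(x) = sum_{n>=0} a_n x^n, so y'(x) = sum_{n>=1} n a_n x^(n-1) and y''(x) = sum_{n>=2} n(n-1) a_n x^(n-2).
Substitute into P(x) y'' + Q(x) y' + R(x) y = 0 with P(x) = 1, Q(x) = -3x, R(x) = -3, and match powers of x.
Initial conditions: a_0 = 2, a_1 = 2.
Setting the coefficient of each power of x to zero and solving order by order (substituting the coefficients already found):
  x^0: 2 a_2 - 3 a_0 = 0  ->  2 a_2 = 3 a_0 = 6  ->  a_2 = 3
  x^1: 6 a_3 - 6 a_1 = 0  ->  6 a_3 = 6 a_1 = 12  ->  a_3 = 2
  x^2: 12 a_4 - 9 a_2 = 0  ->  12 a_4 = 9 a_2 = 27  ->  a_4 = 9/4
  x^3: 20 a_5 - 12 a_3 = 0  ->  20 a_5 = 12 a_3 = 24  ->  a_5 = 6/5
Truncated series: y(x) = 2 + 2 x + 3 x^2 + 2 x^3 + (9/4) x^4 + (6/5) x^5 + O(x^6).

a_0 = 2; a_1 = 2; a_2 = 3; a_3 = 2; a_4 = 9/4; a_5 = 6/5


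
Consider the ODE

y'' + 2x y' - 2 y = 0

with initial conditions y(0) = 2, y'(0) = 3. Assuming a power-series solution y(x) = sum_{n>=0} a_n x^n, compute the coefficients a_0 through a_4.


Ansatz: y(x) = sum_{n>=0} a_n x^n, so y'(x) = sum_{n>=1} n a_n x^(n-1) and y''(x) = sum_{n>=2} n(n-1) a_n x^(n-2).
Substitute into P(x) y'' + Q(x) y' + R(x) y = 0 with P(x) = 1, Q(x) = 2x, R(x) = -2, and match powers of x.
Initial conditions: a_0 = 2, a_1 = 3.
Setting the coefficient of each power of x to zero and solving order by order (substituting the coefficients already found):
  x^0: 2 a_2 - 2 a_0 = 0  ->  2 a_2 = 2 a_0 = 4  ->  a_2 = 2
  x^1: 6 a_3 = 0  ->  a_3 = 0
  x^2: 12 a_4 + 2 a_2 = 0  ->  12 a_4 = -2 a_2 = -4  ->  a_4 = -1/3
Truncated series: y(x) = 2 + 3 x + 2 x^2 - (1/3) x^4 + O(x^5).

a_0 = 2; a_1 = 3; a_2 = 2; a_3 = 0; a_4 = -1/3


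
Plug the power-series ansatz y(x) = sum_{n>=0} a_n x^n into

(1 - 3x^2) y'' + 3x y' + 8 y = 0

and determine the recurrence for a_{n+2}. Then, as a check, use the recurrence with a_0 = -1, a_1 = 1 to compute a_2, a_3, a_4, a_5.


Substitute y = sum_n a_n x^n.
(1 - 3 x^2) y'' contributes (n+2)(n+1) a_{n+2} - 3 n(n-1) a_n at x^n.
3 x y'(x) contributes 3 n a_n at x^n.
8 y(x) contributes 8 a_n at x^n.
Matching x^n: (n+2)(n+1) a_{n+2} + (-3 n(n-1) + 3 n + 8) a_n = 0.
Thus a_{n+2} = (3 n(n-1) - 3 n - 8) / ((n+1)(n+2)) * a_n.

Check with a_0 = -1, a_1 = 1 (apply the recurrence for n = 0, 1, 2, 3): a_0 = -1, a_1 = 1, a_2 = 4, a_3 = -11/6, a_4 = -8/3, a_5 = -11/120.

a_(n+2) = (3 n(n-1) - 3 n - 8) / ((n+1)(n+2)) * a_n; check: a_0 = -1, a_1 = 1, a_2 = 4, a_3 = -11/6, a_4 = -8/3, a_5 = -11/120


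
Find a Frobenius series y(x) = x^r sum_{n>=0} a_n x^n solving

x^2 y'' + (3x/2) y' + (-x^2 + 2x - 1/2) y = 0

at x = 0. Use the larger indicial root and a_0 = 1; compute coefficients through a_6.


Write in Frobenius form y'' + (p(x)/x) y' + (q(x)/x^2) y = 0:
  p(x) = 3/2,  q(x) = -x^2 + 2x - 1/2.
Indicial equation: r(r-1) + (3/2) r + (-1/2) = 0 -> roots r_1 = 1/2, r_2 = -1.
Take r = r_1 = 1/2. Let y(x) = x^r sum_{n>=0} a_n x^n with a_0 = 1.
Substitute y = x^r sum a_n x^n and match x^{r+n}. The recurrence is
  D(n) a_n + 2 a_{n-1} - 1 a_{n-2} = 0,  where D(n) = (r+n)(r+n-1) + (3/2)(r+n) + (-1/2).
  a_n = [-2 a_{n-1} + 1 a_{n-2}] / D(n).
Since the indicial polynomial factors as (r - r_1)(r - r_2), D(n) = (r_1 + n - r_1)(r_1 + n - r_2) = n(n + 3/2).
Evaluating step by step (a_0 = 1):
  n = 1: D(1) = 1(1 + 3/2) = 5/2; numerator = -2(1) = -2; a_1 = (-2)/(5/2) = -4/5
  n = 2: D(2) = 2(2 + 3/2) = 7; numerator = -2(-4/5) + 1(1) = 13/5; a_2 = (13/5)/(7) = 13/35
  n = 3: D(3) = 3(3 + 3/2) = 27/2; numerator = -2(13/35) + 1(-4/5) = -54/35; a_3 = (-54/35)/(27/2) = -4/35
  n = 4: D(4) = 4(4 + 3/2) = 22; numerator = -2(-4/35) + 1(13/35) = 3/5; a_4 = (3/5)/(22) = 3/110
  n = 5: D(5) = 5(5 + 3/2) = 65/2; numerator = -2(3/110) + 1(-4/35) = -13/77; a_5 = (-13/77)/(65/2) = -2/385
  n = 6: D(6) = 6(6 + 3/2) = 45; numerator = -2(-2/385) + 1(3/110) = 29/770; a_6 = (29/770)/(45) = 29/34650

r = 1/2; a_0 = 1; a_1 = -4/5; a_2 = 13/35; a_3 = -4/35; a_4 = 3/110; a_5 = -2/385; a_6 = 29/34650


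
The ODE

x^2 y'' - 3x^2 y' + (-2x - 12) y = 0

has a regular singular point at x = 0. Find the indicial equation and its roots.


Divide by x^2 to reach normal form y'' + P_1(x) y' + P_2(x) y = 0 with P_1(x) = -3 and P_2(x) = -2/x - 12/x^2.
x = 0 is a singular point because the y-coefficient -2/x - 12/x^2 has a pole at x = 0.
It is a regular singular point because x P_1(x) = p(x) = -3x and x^2 P_2(x) = q(x) = -2x - 12 are polynomials, hence analytic at x = 0.
p(0) = 0,  q(0) = -12.
Indicial equation: r(r-1) + p(0) r + q(0) = 0, i.e. r^2 + (p(0) - 1) r + q(0) = 0, i.e. r^2 - 1 r - 12 = 0.
Discriminant: (-1)^2 - 4(-12) = 49, so r = (1 ± 7)/2.
Solving: r_1 = 4, r_2 = -3.

indicial: r^2 - 1 r - 12 = 0; roots r_1 = 4, r_2 = -3
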